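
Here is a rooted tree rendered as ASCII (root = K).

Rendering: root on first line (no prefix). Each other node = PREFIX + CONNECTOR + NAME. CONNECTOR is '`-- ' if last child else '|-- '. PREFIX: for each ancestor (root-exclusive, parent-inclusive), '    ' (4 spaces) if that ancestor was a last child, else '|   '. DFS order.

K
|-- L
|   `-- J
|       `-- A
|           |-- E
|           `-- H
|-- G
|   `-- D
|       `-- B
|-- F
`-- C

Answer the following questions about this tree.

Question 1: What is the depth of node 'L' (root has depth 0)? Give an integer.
Path from root to L: K -> L
Depth = number of edges = 1

Answer: 1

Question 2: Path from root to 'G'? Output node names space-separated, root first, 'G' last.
Answer: K G

Derivation:
Walk down from root: K -> G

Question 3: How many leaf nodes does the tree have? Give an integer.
Leaves (nodes with no children): B, C, E, F, H

Answer: 5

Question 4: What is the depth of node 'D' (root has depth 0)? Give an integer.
Answer: 2

Derivation:
Path from root to D: K -> G -> D
Depth = number of edges = 2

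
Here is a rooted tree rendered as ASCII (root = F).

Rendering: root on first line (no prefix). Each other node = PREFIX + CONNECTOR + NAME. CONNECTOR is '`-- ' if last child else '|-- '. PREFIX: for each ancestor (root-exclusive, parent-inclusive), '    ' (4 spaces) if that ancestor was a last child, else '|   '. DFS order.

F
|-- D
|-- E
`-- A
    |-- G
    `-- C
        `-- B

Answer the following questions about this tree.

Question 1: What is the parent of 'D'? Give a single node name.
Scan adjacency: D appears as child of F

Answer: F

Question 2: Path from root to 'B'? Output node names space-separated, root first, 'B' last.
Answer: F A C B

Derivation:
Walk down from root: F -> A -> C -> B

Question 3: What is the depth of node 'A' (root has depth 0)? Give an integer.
Path from root to A: F -> A
Depth = number of edges = 1

Answer: 1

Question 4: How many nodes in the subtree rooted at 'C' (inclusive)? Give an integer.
Subtree rooted at C contains: B, C
Count = 2

Answer: 2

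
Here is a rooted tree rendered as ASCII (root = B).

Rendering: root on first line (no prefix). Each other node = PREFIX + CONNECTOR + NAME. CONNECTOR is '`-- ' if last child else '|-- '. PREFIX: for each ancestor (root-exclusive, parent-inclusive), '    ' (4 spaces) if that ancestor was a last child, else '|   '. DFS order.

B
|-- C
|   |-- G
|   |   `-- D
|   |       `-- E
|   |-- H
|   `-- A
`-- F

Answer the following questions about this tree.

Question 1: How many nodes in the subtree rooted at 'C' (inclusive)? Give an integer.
Subtree rooted at C contains: A, C, D, E, G, H
Count = 6

Answer: 6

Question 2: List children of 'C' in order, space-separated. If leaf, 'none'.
Node C's children (from adjacency): G, H, A

Answer: G H A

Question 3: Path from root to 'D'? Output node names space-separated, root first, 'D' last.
Answer: B C G D

Derivation:
Walk down from root: B -> C -> G -> D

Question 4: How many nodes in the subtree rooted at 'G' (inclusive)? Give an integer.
Answer: 3

Derivation:
Subtree rooted at G contains: D, E, G
Count = 3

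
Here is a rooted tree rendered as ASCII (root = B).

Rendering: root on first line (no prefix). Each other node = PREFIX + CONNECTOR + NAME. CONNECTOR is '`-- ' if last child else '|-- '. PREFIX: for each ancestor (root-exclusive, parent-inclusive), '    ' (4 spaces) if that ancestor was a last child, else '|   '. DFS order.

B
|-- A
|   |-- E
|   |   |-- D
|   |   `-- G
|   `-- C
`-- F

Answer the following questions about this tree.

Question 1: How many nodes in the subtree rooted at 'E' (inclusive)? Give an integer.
Subtree rooted at E contains: D, E, G
Count = 3

Answer: 3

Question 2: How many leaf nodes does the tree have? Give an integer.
Answer: 4

Derivation:
Leaves (nodes with no children): C, D, F, G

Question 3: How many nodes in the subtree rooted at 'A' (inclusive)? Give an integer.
Answer: 5

Derivation:
Subtree rooted at A contains: A, C, D, E, G
Count = 5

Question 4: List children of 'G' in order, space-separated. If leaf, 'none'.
Node G's children (from adjacency): (leaf)

Answer: none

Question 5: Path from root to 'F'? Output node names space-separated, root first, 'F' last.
Answer: B F

Derivation:
Walk down from root: B -> F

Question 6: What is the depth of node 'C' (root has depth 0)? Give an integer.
Answer: 2

Derivation:
Path from root to C: B -> A -> C
Depth = number of edges = 2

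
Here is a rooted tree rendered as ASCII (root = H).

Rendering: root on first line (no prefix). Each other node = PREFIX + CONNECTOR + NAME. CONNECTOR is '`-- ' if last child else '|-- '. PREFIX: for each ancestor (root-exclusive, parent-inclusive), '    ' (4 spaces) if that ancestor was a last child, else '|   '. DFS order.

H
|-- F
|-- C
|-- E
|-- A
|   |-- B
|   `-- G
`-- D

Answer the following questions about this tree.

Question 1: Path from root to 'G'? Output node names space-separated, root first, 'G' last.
Walk down from root: H -> A -> G

Answer: H A G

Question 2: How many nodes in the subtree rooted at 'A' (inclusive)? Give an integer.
Answer: 3

Derivation:
Subtree rooted at A contains: A, B, G
Count = 3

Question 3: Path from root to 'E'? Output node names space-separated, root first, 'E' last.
Answer: H E

Derivation:
Walk down from root: H -> E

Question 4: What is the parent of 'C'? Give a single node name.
Answer: H

Derivation:
Scan adjacency: C appears as child of H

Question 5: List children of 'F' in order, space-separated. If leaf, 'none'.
Answer: none

Derivation:
Node F's children (from adjacency): (leaf)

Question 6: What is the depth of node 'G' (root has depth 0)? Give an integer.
Path from root to G: H -> A -> G
Depth = number of edges = 2

Answer: 2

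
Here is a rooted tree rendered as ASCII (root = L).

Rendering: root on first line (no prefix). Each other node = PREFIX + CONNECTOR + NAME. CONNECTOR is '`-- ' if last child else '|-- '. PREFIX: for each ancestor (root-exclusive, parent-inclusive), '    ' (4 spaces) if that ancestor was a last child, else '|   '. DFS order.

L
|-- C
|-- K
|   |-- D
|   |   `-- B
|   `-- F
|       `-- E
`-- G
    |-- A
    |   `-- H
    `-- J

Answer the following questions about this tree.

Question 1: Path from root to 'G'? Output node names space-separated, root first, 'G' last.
Walk down from root: L -> G

Answer: L G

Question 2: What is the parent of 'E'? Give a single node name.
Answer: F

Derivation:
Scan adjacency: E appears as child of F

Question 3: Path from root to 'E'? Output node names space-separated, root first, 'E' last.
Walk down from root: L -> K -> F -> E

Answer: L K F E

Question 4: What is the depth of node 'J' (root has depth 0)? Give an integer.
Answer: 2

Derivation:
Path from root to J: L -> G -> J
Depth = number of edges = 2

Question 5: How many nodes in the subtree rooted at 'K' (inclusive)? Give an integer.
Subtree rooted at K contains: B, D, E, F, K
Count = 5

Answer: 5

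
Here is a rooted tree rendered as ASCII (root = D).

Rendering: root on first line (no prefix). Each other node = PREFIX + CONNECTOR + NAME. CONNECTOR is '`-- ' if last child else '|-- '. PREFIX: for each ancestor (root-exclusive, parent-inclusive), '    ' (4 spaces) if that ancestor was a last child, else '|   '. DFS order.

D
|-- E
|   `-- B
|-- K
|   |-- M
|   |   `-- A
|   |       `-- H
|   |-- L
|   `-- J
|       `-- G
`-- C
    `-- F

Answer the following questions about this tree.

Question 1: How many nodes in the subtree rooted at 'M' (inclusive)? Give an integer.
Subtree rooted at M contains: A, H, M
Count = 3

Answer: 3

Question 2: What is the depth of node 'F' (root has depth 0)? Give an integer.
Path from root to F: D -> C -> F
Depth = number of edges = 2

Answer: 2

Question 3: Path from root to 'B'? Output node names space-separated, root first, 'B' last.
Answer: D E B

Derivation:
Walk down from root: D -> E -> B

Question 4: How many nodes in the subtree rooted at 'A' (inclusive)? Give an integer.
Answer: 2

Derivation:
Subtree rooted at A contains: A, H
Count = 2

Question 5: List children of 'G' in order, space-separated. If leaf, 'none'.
Answer: none

Derivation:
Node G's children (from adjacency): (leaf)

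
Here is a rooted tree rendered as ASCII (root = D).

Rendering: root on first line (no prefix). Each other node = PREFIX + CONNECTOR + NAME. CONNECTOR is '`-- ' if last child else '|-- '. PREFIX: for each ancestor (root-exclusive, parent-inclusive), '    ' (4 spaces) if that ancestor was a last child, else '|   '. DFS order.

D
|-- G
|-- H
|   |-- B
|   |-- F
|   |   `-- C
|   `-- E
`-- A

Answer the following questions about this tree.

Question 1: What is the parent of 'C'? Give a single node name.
Answer: F

Derivation:
Scan adjacency: C appears as child of F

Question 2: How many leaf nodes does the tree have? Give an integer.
Answer: 5

Derivation:
Leaves (nodes with no children): A, B, C, E, G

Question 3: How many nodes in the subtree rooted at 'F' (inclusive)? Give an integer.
Answer: 2

Derivation:
Subtree rooted at F contains: C, F
Count = 2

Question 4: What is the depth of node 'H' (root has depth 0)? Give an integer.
Path from root to H: D -> H
Depth = number of edges = 1

Answer: 1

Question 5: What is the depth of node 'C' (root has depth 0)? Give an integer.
Answer: 3

Derivation:
Path from root to C: D -> H -> F -> C
Depth = number of edges = 3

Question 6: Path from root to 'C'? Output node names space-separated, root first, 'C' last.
Answer: D H F C

Derivation:
Walk down from root: D -> H -> F -> C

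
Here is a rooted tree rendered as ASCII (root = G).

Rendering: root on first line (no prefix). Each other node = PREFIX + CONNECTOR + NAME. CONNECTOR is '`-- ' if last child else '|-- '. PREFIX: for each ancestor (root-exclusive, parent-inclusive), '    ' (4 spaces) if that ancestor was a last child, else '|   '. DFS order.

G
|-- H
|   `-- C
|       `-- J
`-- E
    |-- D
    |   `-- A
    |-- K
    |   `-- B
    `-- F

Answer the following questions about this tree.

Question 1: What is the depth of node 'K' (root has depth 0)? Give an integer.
Path from root to K: G -> E -> K
Depth = number of edges = 2

Answer: 2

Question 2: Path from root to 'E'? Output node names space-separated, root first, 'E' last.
Walk down from root: G -> E

Answer: G E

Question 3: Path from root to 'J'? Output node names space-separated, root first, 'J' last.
Answer: G H C J

Derivation:
Walk down from root: G -> H -> C -> J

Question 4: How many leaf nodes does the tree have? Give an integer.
Leaves (nodes with no children): A, B, F, J

Answer: 4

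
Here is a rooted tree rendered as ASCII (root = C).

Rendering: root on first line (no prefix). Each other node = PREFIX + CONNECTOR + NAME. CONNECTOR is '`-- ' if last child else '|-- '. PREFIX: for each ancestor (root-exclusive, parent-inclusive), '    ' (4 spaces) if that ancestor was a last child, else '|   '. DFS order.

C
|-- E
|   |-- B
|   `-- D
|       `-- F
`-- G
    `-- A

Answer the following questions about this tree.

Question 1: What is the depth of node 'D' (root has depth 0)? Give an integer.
Path from root to D: C -> E -> D
Depth = number of edges = 2

Answer: 2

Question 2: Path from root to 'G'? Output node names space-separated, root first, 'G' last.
Walk down from root: C -> G

Answer: C G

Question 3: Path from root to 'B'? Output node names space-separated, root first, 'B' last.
Walk down from root: C -> E -> B

Answer: C E B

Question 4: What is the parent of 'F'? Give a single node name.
Answer: D

Derivation:
Scan adjacency: F appears as child of D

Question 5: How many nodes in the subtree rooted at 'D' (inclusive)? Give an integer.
Answer: 2

Derivation:
Subtree rooted at D contains: D, F
Count = 2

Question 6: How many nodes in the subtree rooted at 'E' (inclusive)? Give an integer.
Answer: 4

Derivation:
Subtree rooted at E contains: B, D, E, F
Count = 4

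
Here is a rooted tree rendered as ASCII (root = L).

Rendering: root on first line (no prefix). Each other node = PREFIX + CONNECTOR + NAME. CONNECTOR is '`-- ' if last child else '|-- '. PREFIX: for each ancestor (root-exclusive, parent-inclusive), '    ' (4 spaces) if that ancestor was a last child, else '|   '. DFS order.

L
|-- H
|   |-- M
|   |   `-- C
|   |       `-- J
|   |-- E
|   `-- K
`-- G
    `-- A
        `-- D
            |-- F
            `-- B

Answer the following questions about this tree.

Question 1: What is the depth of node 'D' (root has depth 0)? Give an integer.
Path from root to D: L -> G -> A -> D
Depth = number of edges = 3

Answer: 3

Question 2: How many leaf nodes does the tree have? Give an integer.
Leaves (nodes with no children): B, E, F, J, K

Answer: 5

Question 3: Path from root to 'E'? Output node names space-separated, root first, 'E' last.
Answer: L H E

Derivation:
Walk down from root: L -> H -> E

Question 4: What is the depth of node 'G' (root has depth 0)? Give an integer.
Path from root to G: L -> G
Depth = number of edges = 1

Answer: 1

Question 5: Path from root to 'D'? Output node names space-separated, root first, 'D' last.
Walk down from root: L -> G -> A -> D

Answer: L G A D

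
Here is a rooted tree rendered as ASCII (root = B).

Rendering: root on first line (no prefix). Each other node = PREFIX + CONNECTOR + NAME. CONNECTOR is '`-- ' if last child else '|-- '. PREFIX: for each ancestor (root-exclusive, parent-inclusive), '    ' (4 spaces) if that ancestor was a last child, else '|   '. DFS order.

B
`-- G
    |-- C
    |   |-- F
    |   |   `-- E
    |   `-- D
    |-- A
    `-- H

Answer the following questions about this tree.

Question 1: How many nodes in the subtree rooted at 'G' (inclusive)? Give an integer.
Answer: 7

Derivation:
Subtree rooted at G contains: A, C, D, E, F, G, H
Count = 7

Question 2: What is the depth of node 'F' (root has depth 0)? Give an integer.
Answer: 3

Derivation:
Path from root to F: B -> G -> C -> F
Depth = number of edges = 3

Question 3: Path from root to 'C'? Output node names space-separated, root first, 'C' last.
Walk down from root: B -> G -> C

Answer: B G C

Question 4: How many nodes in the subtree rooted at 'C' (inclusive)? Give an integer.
Answer: 4

Derivation:
Subtree rooted at C contains: C, D, E, F
Count = 4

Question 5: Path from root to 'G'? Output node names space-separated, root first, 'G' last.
Answer: B G

Derivation:
Walk down from root: B -> G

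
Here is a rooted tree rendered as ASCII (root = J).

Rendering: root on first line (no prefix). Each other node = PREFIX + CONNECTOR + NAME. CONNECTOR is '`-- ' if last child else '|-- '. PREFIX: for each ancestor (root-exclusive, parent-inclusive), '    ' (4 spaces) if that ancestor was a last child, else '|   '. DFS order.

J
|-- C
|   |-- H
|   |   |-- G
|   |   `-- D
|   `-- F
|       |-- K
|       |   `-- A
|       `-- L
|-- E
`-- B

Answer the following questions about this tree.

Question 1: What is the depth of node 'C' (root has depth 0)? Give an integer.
Path from root to C: J -> C
Depth = number of edges = 1

Answer: 1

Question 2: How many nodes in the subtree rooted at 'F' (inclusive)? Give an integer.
Answer: 4

Derivation:
Subtree rooted at F contains: A, F, K, L
Count = 4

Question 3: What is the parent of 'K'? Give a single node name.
Scan adjacency: K appears as child of F

Answer: F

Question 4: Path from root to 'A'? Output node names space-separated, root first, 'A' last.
Walk down from root: J -> C -> F -> K -> A

Answer: J C F K A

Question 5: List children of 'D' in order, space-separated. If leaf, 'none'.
Node D's children (from adjacency): (leaf)

Answer: none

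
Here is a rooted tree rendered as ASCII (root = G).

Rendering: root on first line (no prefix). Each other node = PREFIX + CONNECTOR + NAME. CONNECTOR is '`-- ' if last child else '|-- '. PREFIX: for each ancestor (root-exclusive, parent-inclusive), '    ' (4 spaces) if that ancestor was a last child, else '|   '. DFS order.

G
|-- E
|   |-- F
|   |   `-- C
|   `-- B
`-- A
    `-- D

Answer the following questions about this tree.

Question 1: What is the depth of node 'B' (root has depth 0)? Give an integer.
Answer: 2

Derivation:
Path from root to B: G -> E -> B
Depth = number of edges = 2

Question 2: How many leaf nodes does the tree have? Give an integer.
Leaves (nodes with no children): B, C, D

Answer: 3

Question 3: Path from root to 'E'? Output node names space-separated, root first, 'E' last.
Walk down from root: G -> E

Answer: G E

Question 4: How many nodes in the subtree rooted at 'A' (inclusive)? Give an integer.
Subtree rooted at A contains: A, D
Count = 2

Answer: 2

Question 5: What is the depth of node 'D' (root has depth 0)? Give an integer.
Answer: 2

Derivation:
Path from root to D: G -> A -> D
Depth = number of edges = 2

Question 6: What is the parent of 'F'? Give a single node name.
Scan adjacency: F appears as child of E

Answer: E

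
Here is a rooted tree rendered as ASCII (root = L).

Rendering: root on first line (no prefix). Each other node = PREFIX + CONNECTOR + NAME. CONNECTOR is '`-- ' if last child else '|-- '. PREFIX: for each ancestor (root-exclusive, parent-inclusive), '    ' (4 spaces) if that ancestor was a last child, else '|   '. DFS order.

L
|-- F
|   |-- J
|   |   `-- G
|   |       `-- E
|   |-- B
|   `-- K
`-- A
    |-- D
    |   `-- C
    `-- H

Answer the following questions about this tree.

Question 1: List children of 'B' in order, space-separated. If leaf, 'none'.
Node B's children (from adjacency): (leaf)

Answer: none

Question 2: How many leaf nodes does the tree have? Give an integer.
Answer: 5

Derivation:
Leaves (nodes with no children): B, C, E, H, K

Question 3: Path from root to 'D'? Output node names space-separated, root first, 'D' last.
Walk down from root: L -> A -> D

Answer: L A D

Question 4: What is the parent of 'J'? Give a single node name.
Answer: F

Derivation:
Scan adjacency: J appears as child of F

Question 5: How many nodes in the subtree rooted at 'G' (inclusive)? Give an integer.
Subtree rooted at G contains: E, G
Count = 2

Answer: 2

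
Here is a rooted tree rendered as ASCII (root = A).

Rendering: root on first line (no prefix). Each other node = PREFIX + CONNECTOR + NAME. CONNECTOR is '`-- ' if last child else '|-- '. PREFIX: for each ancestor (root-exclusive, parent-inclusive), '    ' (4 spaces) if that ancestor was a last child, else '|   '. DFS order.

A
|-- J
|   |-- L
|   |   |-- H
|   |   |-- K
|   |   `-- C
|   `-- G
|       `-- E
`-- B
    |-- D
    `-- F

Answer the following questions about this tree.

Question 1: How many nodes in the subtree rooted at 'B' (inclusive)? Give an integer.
Answer: 3

Derivation:
Subtree rooted at B contains: B, D, F
Count = 3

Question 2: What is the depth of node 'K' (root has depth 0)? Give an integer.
Answer: 3

Derivation:
Path from root to K: A -> J -> L -> K
Depth = number of edges = 3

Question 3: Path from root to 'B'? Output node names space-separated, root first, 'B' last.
Walk down from root: A -> B

Answer: A B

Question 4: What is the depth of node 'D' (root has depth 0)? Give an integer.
Path from root to D: A -> B -> D
Depth = number of edges = 2

Answer: 2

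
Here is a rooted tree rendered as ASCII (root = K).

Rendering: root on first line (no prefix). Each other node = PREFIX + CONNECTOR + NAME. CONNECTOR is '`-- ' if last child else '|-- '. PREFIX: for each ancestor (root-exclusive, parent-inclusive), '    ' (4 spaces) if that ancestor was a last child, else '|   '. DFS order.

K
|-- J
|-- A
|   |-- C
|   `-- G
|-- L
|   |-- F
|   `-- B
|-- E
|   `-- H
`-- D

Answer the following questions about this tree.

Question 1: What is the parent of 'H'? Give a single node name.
Answer: E

Derivation:
Scan adjacency: H appears as child of E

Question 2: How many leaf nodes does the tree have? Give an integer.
Leaves (nodes with no children): B, C, D, F, G, H, J

Answer: 7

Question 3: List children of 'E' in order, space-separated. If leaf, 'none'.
Answer: H

Derivation:
Node E's children (from adjacency): H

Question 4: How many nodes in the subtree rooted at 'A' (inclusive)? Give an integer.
Subtree rooted at A contains: A, C, G
Count = 3

Answer: 3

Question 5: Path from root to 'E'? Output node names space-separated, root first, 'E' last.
Answer: K E

Derivation:
Walk down from root: K -> E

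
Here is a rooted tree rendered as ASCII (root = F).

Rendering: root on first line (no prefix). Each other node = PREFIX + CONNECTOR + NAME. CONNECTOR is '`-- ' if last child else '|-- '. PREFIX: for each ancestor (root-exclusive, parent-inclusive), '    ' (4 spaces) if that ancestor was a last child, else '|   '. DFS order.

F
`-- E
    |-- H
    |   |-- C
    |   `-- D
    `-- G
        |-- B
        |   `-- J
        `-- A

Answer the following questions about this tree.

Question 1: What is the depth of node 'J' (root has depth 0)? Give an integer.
Answer: 4

Derivation:
Path from root to J: F -> E -> G -> B -> J
Depth = number of edges = 4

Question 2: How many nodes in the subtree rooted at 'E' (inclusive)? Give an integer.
Subtree rooted at E contains: A, B, C, D, E, G, H, J
Count = 8

Answer: 8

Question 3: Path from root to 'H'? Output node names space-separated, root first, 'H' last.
Answer: F E H

Derivation:
Walk down from root: F -> E -> H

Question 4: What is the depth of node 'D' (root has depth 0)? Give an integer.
Answer: 3

Derivation:
Path from root to D: F -> E -> H -> D
Depth = number of edges = 3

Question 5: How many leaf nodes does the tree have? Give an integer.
Leaves (nodes with no children): A, C, D, J

Answer: 4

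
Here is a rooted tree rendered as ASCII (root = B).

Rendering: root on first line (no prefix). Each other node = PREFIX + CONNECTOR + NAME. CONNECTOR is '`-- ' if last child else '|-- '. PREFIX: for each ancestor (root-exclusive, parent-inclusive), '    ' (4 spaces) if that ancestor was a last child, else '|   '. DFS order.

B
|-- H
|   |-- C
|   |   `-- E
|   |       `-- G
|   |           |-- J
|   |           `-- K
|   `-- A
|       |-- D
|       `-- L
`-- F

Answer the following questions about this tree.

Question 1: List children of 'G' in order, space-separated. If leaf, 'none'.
Node G's children (from adjacency): J, K

Answer: J K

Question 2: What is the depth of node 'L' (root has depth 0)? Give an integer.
Answer: 3

Derivation:
Path from root to L: B -> H -> A -> L
Depth = number of edges = 3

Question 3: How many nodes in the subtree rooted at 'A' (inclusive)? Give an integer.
Subtree rooted at A contains: A, D, L
Count = 3

Answer: 3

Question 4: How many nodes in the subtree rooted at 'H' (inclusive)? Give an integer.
Answer: 9

Derivation:
Subtree rooted at H contains: A, C, D, E, G, H, J, K, L
Count = 9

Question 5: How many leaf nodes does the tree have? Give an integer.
Leaves (nodes with no children): D, F, J, K, L

Answer: 5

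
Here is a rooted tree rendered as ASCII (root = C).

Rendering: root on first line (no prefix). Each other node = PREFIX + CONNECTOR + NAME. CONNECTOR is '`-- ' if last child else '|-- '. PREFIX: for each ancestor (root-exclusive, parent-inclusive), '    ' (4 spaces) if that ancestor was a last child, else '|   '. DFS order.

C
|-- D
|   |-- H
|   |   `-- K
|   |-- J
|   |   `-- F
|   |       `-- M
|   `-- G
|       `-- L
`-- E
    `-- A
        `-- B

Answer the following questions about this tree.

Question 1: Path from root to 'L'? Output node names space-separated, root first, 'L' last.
Answer: C D G L

Derivation:
Walk down from root: C -> D -> G -> L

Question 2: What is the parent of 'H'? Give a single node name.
Scan adjacency: H appears as child of D

Answer: D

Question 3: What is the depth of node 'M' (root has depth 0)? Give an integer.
Answer: 4

Derivation:
Path from root to M: C -> D -> J -> F -> M
Depth = number of edges = 4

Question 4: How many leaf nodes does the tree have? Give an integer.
Answer: 4

Derivation:
Leaves (nodes with no children): B, K, L, M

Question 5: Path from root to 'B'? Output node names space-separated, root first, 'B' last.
Answer: C E A B

Derivation:
Walk down from root: C -> E -> A -> B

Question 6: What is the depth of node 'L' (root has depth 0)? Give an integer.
Path from root to L: C -> D -> G -> L
Depth = number of edges = 3

Answer: 3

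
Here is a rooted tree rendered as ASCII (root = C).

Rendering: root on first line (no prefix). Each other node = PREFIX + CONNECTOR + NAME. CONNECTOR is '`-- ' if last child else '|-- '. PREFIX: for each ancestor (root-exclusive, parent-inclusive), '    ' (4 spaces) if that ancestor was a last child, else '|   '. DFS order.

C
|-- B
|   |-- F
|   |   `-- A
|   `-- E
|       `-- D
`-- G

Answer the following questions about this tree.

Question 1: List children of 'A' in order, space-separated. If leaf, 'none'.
Answer: none

Derivation:
Node A's children (from adjacency): (leaf)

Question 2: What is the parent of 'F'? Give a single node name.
Answer: B

Derivation:
Scan adjacency: F appears as child of B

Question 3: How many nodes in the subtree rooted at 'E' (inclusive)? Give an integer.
Subtree rooted at E contains: D, E
Count = 2

Answer: 2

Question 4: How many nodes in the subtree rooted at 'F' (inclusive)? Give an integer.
Subtree rooted at F contains: A, F
Count = 2

Answer: 2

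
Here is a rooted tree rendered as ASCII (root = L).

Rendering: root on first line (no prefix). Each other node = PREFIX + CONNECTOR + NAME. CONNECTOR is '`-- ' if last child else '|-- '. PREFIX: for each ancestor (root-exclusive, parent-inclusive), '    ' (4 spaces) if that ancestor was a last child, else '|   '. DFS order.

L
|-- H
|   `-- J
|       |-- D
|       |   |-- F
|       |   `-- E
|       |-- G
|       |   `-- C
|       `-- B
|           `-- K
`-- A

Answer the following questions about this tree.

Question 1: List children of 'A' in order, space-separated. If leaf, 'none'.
Node A's children (from adjacency): (leaf)

Answer: none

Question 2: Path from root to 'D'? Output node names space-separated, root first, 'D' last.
Answer: L H J D

Derivation:
Walk down from root: L -> H -> J -> D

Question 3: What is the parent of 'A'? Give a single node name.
Scan adjacency: A appears as child of L

Answer: L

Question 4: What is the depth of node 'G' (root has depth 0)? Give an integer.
Answer: 3

Derivation:
Path from root to G: L -> H -> J -> G
Depth = number of edges = 3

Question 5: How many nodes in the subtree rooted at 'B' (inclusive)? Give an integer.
Subtree rooted at B contains: B, K
Count = 2

Answer: 2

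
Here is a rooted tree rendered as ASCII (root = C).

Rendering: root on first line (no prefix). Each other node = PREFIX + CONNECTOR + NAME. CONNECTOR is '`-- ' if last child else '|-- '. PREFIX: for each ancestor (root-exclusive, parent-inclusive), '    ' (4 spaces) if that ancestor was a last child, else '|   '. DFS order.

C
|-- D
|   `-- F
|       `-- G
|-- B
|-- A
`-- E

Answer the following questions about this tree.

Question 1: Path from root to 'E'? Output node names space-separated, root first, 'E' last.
Walk down from root: C -> E

Answer: C E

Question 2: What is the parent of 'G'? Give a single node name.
Scan adjacency: G appears as child of F

Answer: F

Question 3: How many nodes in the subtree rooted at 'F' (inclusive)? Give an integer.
Subtree rooted at F contains: F, G
Count = 2

Answer: 2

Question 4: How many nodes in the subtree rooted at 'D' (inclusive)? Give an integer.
Answer: 3

Derivation:
Subtree rooted at D contains: D, F, G
Count = 3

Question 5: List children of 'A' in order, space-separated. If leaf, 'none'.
Answer: none

Derivation:
Node A's children (from adjacency): (leaf)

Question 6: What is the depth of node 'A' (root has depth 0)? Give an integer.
Answer: 1

Derivation:
Path from root to A: C -> A
Depth = number of edges = 1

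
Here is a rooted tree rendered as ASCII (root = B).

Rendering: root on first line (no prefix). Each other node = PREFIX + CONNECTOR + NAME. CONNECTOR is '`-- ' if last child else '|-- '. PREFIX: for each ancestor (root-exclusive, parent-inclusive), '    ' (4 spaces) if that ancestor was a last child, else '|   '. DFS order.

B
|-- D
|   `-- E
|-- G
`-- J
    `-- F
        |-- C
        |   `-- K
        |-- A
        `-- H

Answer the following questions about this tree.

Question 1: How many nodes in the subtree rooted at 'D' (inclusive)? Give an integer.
Answer: 2

Derivation:
Subtree rooted at D contains: D, E
Count = 2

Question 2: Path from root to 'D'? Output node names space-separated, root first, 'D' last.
Walk down from root: B -> D

Answer: B D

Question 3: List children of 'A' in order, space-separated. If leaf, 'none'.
Answer: none

Derivation:
Node A's children (from adjacency): (leaf)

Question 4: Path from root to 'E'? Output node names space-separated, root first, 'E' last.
Answer: B D E

Derivation:
Walk down from root: B -> D -> E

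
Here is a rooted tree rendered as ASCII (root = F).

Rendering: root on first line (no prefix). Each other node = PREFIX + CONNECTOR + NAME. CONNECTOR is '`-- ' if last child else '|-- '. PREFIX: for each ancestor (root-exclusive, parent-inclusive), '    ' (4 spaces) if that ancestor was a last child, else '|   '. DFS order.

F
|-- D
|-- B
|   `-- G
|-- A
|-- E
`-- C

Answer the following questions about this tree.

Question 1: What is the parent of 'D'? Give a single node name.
Answer: F

Derivation:
Scan adjacency: D appears as child of F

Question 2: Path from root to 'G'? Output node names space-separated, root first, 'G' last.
Walk down from root: F -> B -> G

Answer: F B G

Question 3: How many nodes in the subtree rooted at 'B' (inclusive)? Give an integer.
Subtree rooted at B contains: B, G
Count = 2

Answer: 2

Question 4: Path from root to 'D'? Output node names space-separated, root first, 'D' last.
Answer: F D

Derivation:
Walk down from root: F -> D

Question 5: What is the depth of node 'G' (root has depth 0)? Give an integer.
Answer: 2

Derivation:
Path from root to G: F -> B -> G
Depth = number of edges = 2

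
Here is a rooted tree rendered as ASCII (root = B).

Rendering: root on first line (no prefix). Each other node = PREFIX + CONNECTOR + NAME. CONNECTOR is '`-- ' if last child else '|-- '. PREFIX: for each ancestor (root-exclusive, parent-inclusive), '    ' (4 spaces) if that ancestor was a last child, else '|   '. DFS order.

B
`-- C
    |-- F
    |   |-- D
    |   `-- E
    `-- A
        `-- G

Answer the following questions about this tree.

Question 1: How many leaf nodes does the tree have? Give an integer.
Answer: 3

Derivation:
Leaves (nodes with no children): D, E, G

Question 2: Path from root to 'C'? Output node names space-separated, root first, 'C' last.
Walk down from root: B -> C

Answer: B C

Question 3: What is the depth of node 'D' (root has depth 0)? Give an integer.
Answer: 3

Derivation:
Path from root to D: B -> C -> F -> D
Depth = number of edges = 3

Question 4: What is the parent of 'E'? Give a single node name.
Scan adjacency: E appears as child of F

Answer: F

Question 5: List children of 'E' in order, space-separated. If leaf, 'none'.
Node E's children (from adjacency): (leaf)

Answer: none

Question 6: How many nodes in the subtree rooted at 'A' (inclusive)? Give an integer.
Answer: 2

Derivation:
Subtree rooted at A contains: A, G
Count = 2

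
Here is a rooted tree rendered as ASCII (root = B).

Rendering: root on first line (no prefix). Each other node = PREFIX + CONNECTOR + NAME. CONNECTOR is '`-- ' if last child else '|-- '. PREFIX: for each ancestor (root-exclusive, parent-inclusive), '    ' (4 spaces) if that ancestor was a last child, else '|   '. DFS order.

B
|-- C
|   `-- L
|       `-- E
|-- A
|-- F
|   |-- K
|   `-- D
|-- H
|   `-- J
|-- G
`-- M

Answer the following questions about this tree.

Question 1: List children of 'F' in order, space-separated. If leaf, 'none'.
Node F's children (from adjacency): K, D

Answer: K D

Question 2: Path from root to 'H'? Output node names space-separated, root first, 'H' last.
Walk down from root: B -> H

Answer: B H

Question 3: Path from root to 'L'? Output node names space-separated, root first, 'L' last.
Answer: B C L

Derivation:
Walk down from root: B -> C -> L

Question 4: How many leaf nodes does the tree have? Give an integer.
Leaves (nodes with no children): A, D, E, G, J, K, M

Answer: 7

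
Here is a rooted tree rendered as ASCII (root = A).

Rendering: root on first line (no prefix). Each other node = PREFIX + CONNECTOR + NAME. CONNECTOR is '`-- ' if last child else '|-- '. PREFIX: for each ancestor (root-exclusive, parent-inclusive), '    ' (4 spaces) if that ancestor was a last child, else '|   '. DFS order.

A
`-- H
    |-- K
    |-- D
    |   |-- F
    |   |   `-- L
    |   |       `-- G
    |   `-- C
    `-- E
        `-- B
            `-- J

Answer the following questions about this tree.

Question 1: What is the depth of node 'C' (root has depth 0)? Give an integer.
Answer: 3

Derivation:
Path from root to C: A -> H -> D -> C
Depth = number of edges = 3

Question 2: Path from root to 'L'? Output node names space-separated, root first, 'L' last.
Walk down from root: A -> H -> D -> F -> L

Answer: A H D F L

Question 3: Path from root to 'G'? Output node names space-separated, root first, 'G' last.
Answer: A H D F L G

Derivation:
Walk down from root: A -> H -> D -> F -> L -> G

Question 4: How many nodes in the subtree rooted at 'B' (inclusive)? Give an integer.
Subtree rooted at B contains: B, J
Count = 2

Answer: 2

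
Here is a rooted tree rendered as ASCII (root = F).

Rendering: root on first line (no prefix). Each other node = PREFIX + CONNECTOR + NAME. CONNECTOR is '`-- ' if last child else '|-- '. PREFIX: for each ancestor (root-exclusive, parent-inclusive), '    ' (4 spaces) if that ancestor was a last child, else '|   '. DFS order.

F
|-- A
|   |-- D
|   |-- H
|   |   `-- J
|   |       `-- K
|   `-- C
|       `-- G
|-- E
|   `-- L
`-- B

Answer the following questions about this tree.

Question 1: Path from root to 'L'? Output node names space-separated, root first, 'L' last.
Answer: F E L

Derivation:
Walk down from root: F -> E -> L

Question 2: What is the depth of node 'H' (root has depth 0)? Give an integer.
Path from root to H: F -> A -> H
Depth = number of edges = 2

Answer: 2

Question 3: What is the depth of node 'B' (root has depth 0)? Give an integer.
Answer: 1

Derivation:
Path from root to B: F -> B
Depth = number of edges = 1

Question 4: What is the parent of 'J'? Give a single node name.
Scan adjacency: J appears as child of H

Answer: H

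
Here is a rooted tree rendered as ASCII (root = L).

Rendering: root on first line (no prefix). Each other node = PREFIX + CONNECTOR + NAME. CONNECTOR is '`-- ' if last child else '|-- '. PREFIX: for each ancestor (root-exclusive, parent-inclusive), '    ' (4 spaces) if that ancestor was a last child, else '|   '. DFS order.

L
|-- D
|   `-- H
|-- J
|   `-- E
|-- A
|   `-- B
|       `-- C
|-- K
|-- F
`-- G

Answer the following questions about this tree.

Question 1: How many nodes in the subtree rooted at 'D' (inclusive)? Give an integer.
Subtree rooted at D contains: D, H
Count = 2

Answer: 2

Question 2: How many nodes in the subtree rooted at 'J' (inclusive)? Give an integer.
Subtree rooted at J contains: E, J
Count = 2

Answer: 2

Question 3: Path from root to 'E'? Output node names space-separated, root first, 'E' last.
Answer: L J E

Derivation:
Walk down from root: L -> J -> E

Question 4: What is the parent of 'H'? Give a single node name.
Scan adjacency: H appears as child of D

Answer: D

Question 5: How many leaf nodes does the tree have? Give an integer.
Answer: 6

Derivation:
Leaves (nodes with no children): C, E, F, G, H, K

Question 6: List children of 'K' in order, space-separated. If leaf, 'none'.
Answer: none

Derivation:
Node K's children (from adjacency): (leaf)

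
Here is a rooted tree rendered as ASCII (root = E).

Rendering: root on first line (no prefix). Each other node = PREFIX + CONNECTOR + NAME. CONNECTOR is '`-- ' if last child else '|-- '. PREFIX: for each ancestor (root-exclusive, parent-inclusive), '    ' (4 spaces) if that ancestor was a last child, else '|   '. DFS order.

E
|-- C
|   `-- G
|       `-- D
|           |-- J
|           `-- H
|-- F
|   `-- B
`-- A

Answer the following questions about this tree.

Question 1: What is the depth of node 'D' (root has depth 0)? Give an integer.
Answer: 3

Derivation:
Path from root to D: E -> C -> G -> D
Depth = number of edges = 3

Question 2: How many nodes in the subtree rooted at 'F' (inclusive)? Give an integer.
Answer: 2

Derivation:
Subtree rooted at F contains: B, F
Count = 2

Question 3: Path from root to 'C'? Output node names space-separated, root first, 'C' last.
Walk down from root: E -> C

Answer: E C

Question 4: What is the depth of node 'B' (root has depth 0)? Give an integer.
Answer: 2

Derivation:
Path from root to B: E -> F -> B
Depth = number of edges = 2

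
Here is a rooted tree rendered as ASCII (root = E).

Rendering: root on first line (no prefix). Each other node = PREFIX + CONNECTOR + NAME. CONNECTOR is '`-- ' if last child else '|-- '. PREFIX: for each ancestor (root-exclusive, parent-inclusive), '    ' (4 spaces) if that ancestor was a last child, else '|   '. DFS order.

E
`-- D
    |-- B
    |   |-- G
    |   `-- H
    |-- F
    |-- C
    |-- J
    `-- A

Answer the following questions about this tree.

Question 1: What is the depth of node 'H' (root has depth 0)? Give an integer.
Answer: 3

Derivation:
Path from root to H: E -> D -> B -> H
Depth = number of edges = 3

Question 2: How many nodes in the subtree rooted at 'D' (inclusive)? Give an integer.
Answer: 8

Derivation:
Subtree rooted at D contains: A, B, C, D, F, G, H, J
Count = 8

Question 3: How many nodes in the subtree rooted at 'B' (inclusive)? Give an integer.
Subtree rooted at B contains: B, G, H
Count = 3

Answer: 3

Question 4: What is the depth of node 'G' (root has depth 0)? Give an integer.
Answer: 3

Derivation:
Path from root to G: E -> D -> B -> G
Depth = number of edges = 3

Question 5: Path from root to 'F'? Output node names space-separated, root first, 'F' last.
Walk down from root: E -> D -> F

Answer: E D F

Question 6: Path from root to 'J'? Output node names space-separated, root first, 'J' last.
Walk down from root: E -> D -> J

Answer: E D J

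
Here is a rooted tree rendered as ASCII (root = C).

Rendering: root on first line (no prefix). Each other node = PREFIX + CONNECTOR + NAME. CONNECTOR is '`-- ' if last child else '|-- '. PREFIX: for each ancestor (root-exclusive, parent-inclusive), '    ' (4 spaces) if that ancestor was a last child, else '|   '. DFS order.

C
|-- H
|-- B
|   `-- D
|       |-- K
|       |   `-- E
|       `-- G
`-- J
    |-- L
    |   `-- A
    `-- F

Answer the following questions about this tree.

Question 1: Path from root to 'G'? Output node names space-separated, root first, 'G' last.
Answer: C B D G

Derivation:
Walk down from root: C -> B -> D -> G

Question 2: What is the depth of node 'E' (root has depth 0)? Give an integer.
Path from root to E: C -> B -> D -> K -> E
Depth = number of edges = 4

Answer: 4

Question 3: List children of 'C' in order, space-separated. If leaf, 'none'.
Answer: H B J

Derivation:
Node C's children (from adjacency): H, B, J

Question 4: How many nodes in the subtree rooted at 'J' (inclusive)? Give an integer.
Subtree rooted at J contains: A, F, J, L
Count = 4

Answer: 4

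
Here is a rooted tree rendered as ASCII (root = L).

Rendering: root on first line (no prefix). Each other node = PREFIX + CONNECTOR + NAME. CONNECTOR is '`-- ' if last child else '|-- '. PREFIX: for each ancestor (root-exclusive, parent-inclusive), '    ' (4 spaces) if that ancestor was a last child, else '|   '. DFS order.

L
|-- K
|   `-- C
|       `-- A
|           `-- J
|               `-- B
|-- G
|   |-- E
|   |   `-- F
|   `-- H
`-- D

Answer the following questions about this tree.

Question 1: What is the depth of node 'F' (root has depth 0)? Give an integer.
Answer: 3

Derivation:
Path from root to F: L -> G -> E -> F
Depth = number of edges = 3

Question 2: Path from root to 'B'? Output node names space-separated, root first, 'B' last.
Walk down from root: L -> K -> C -> A -> J -> B

Answer: L K C A J B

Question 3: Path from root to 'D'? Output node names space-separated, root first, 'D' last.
Answer: L D

Derivation:
Walk down from root: L -> D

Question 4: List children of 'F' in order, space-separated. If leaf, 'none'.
Node F's children (from adjacency): (leaf)

Answer: none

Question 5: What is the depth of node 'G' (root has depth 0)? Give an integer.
Answer: 1

Derivation:
Path from root to G: L -> G
Depth = number of edges = 1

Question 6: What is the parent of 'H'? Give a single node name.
Answer: G

Derivation:
Scan adjacency: H appears as child of G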